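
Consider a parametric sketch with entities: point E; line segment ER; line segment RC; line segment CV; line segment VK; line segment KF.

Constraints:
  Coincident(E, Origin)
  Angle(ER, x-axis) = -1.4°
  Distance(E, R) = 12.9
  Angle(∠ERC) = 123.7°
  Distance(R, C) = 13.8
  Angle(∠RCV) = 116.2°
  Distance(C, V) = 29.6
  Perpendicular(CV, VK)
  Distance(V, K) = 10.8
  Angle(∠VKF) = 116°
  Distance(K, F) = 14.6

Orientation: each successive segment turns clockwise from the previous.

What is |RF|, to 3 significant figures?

23.1

E is at the origin; ER runs at -1.4° with length 12.9, so R = (12.9, -0.315). ∠ERC = 123.7° gives RC at -57.7° from the x-axis; with |RC| = 13.8, C = (20.3, -12.0). ∠RCV = 116.2° gives CV at -121° from the x-axis; with |CV| = 29.6, V = (4.80, -37.2). The perpendicularity gives VK at right angles to CV, so VK runs at 148°; with |VK| = 10.8, K = (-4.40, -31.6). ∠VKF = 116.0° gives KF at 84.5° from the x-axis; with |KF| = 14.6, F = (-3.00, -17.0). Then |RF| = |F − R| = 23.1.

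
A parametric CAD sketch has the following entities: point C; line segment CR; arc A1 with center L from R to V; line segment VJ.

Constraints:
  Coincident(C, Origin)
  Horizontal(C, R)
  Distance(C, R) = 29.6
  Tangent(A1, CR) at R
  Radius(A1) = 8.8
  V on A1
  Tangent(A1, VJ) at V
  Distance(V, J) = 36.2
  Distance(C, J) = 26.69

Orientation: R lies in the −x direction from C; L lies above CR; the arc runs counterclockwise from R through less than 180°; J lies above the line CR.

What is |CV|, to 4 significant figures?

23.82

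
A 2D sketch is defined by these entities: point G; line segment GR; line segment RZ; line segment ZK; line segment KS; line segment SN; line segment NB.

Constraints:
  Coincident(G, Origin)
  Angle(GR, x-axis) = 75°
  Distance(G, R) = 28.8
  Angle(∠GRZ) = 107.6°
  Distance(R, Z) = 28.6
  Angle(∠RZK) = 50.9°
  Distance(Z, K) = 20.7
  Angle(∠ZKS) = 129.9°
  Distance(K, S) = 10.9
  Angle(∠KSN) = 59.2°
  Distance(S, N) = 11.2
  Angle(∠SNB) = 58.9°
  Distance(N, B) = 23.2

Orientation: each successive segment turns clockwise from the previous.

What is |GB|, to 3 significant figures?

30.2

G is at the origin; GR runs at 75.0° with length 28.8, so R = (7.45, 27.8). ∠GRZ = 107.6° gives RZ at 2.60° from the x-axis; with |RZ| = 28.6, Z = (36.0, 29.1). ∠RZK = 50.9° gives ZK at -126° from the x-axis; with |ZK| = 20.7, K = (23.7, 12.5). ∠ZKS = 129.9° gives KS at -177° from the x-axis; with |KS| = 10.9, S = (12.8, 11.8). ∠KSN = 59.2° gives SN at 62.6° from the x-axis; with |SN| = 11.2, N = (18.0, 21.8). ∠SNB = 58.9° gives NB at -58.5° from the x-axis; with |NB| = 23.2, B = (30.1, 1.99). Then |GB| = |B − G| = 30.2.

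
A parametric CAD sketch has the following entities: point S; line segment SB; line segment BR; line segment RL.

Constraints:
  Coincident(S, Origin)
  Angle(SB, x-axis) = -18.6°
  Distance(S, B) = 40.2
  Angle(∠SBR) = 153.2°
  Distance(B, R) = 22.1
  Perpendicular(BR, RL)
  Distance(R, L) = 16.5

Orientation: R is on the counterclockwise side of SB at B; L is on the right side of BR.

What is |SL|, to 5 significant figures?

67.534

S is at the origin; SB runs at -18.6° with length 40.2, so B = 40.2·(cos -18.6°, sin -18.6°) = (38.100, -12.822). ∠SBR = 153.2°, so BR runs at -18.6° + (180° − 153.2°) = 8.2000° from the x-axis; with |BR| = 22.1, R = B + 22.1·(cos 8.2000°, sin 8.2000°) = (59.974, -9.6701). The perpendicularity gives RL at right angles to BR; with |RL| = 16.5 on the right of BR, L = R + 16.5·(0.14263, -0.98978) = (62.328, -26.001). Then |SL| = |L − S| = 67.534.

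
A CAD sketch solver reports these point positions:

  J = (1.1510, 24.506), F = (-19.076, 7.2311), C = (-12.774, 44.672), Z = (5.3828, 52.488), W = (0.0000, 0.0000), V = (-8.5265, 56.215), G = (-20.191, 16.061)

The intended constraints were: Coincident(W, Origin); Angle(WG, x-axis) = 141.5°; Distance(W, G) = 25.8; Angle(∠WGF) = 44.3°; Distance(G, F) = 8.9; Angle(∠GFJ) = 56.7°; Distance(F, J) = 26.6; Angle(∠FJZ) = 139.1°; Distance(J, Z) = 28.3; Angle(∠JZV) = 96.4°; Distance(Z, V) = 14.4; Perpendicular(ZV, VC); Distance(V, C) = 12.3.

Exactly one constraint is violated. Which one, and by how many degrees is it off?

Perpendicular(ZV, VC) — off by 5.20°.

W = (0.00, 0.00) ✓; WG at 141.5° ✓; |WG| = 25.80 ✓; ∠WGF = 44.30° ✓; |GF| = 8.900 ✓; ∠GFJ = 56.70° ✓; |FJ| = 26.60 ✓; ∠FJZ = 139.1° ✓; |JZ| = 28.30 ✓; ∠JZV = 96.40° ✓; |ZV| = 14.40 ✓; ∠(ZV, VC) = 84.80° ✗; |VC| = 12.30 ✓.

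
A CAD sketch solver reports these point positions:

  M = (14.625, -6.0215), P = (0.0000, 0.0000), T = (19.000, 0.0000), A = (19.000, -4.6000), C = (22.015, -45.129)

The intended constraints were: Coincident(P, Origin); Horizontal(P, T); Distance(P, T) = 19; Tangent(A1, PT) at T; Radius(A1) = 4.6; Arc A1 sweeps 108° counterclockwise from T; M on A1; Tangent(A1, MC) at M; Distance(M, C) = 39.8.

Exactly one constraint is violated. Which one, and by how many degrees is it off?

Tangent(A1, MC) at M — off by 7.30°.

P = (0.00, 0.00) ✓; P.y = 0.00, T.y = 0.00 ✓; |PT| = 19.00 ✓; ∠(AT, TP) = 90.00° ✓; |AT| = 4.600 ✓; bearing(A→M) − bearing(A→T) = 108.0° ✓; |AM| = 4.600 ✓; ∠(AM, MC) = 97.30° ✗; |MC| = 39.80 ✓.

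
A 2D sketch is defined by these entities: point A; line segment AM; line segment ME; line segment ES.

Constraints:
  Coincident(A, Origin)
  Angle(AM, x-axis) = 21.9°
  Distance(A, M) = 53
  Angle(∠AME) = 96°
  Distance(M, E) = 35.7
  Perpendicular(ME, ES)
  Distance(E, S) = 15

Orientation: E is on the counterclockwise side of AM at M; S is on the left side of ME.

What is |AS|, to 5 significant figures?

55.882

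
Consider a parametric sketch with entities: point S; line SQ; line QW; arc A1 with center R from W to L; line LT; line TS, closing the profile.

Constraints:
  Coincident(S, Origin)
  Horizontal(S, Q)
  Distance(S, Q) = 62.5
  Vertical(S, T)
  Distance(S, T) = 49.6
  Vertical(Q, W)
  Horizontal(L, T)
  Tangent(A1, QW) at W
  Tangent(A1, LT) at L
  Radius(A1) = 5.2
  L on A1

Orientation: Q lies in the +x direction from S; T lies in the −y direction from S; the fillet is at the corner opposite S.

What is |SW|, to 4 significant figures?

76.67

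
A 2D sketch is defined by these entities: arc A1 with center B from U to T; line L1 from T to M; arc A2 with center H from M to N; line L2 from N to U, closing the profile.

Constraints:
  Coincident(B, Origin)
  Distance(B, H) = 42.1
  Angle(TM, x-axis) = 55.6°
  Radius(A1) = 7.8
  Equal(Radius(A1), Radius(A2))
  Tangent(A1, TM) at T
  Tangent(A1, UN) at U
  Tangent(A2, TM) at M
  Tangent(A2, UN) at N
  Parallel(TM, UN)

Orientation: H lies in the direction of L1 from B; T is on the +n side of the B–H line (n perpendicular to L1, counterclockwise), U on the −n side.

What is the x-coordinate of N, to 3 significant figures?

30.2

The slot axis is L1's direction at 55.6°, so u = (cos 55.6°, sin 55.6°) = (0.565, 0.825) and n = (−sin 55.6°, cos 55.6°) = (-0.825, 0.565). B is at the origin and H lies 42.1 along u from B, so H = 42.1·u = (23.8, 34.7). Tangency of A1 to both parallel lines with radius 7.8 puts T and U at B ± 7.8·n: T = (-6.44, 4.41), U = (6.44, -4.41). Equal radii place M and N the same way about H: M = H + 7.8·n = (17.3, 39.1), N = H − 7.8·n = (30.2, 30.3). So N.x = 30.2.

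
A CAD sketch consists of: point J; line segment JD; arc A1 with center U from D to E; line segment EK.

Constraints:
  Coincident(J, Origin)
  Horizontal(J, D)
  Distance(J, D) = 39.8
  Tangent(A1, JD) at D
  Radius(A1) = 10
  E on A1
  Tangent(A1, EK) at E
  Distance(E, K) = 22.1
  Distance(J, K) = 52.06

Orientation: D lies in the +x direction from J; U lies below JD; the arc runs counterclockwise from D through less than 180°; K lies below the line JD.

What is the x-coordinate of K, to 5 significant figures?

39.207

J is at the origin; JD is horizontal with |JD| = 39.8 and D on the +x side, so D = (39.800, 0.0000). The tangent condition forces UD to be normal to JD, so U = D + (0, -10) = (39.800, -10.000). Since UE ⟂ EK (tangency), |UK| = √(10.0² + 22.1²) = 24.257 regardless of where E sits on A1. So K lies on both circle(J, 52.06) and circle(U, 24.257); the below-JD intersection is K = (39.207, -34.250). E is the foot of the tangent from K: E = (30.591, -13.899).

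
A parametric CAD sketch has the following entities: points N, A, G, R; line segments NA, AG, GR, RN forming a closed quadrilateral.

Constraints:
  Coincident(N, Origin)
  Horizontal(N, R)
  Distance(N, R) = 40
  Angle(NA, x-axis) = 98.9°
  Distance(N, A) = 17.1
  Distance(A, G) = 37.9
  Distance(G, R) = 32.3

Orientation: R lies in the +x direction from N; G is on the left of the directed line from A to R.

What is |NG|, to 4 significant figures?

45.09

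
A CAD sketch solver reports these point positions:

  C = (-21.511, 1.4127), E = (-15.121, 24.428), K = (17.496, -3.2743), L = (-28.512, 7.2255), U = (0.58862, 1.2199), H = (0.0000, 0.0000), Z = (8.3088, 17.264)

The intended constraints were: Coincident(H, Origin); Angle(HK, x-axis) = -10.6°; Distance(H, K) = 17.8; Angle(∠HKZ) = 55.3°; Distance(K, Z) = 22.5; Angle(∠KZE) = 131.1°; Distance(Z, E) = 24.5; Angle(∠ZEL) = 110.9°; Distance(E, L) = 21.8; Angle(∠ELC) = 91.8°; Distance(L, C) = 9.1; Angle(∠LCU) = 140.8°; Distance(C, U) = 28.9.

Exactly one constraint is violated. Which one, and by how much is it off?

Distance(C, U) = 28.9 — off by 6.80.

H = (0.00, 0.00) ✓; HK at -10.60° ✓; |HK| = 17.80 ✓; ∠HKZ = 55.30° ✓; |KZ| = 22.50 ✓; ∠KZE = 131.1° ✓; |ZE| = 24.50 ✓; ∠ZEL = 110.9° ✓; |EL| = 21.80 ✓; ∠ELC = 91.80° ✓; |LC| = 9.100 ✓; ∠LCU = 140.8° ✓; |CU| = 22.10 ✗.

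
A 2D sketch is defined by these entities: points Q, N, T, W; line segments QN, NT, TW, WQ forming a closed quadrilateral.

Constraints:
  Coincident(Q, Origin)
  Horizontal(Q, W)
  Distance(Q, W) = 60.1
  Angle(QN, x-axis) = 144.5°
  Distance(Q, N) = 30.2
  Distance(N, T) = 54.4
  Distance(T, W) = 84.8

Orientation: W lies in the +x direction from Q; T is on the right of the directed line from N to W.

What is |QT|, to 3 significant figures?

39.9

Checks: |NT| = 54.40 ✓; |TW| = 84.80 ✓.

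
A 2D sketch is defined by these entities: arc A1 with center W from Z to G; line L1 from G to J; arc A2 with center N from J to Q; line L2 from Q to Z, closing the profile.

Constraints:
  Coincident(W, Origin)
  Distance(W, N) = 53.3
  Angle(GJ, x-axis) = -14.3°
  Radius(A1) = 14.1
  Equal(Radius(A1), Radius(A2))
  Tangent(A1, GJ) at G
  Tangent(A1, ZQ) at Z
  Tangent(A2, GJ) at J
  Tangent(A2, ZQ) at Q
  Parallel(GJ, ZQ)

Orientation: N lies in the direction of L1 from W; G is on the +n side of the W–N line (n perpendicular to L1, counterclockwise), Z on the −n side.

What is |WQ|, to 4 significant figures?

55.13

The slot axis is L1's direction at -14.3°, so u = (cos -14.3°, sin -14.3°) = (0.9690, -0.2470) and n = (−sin -14.3°, cos -14.3°) = (0.2470, 0.9690). W is at the origin and N lies 53.3 along u from W, so N = 53.3·u = (51.65, -13.17). Tangency of A1 to both parallel lines with radius 14.1 puts G and Z at W ± 14.1·n: G = (3.483, 13.66), Z = (-3.483, -13.66). Equal radii place J and Q the same way about N: J = N + 14.1·n = (55.13, 0.4981), Q = N − 14.1·n = (48.17, -26.83). Then |WQ| = |Q − W| = 55.13.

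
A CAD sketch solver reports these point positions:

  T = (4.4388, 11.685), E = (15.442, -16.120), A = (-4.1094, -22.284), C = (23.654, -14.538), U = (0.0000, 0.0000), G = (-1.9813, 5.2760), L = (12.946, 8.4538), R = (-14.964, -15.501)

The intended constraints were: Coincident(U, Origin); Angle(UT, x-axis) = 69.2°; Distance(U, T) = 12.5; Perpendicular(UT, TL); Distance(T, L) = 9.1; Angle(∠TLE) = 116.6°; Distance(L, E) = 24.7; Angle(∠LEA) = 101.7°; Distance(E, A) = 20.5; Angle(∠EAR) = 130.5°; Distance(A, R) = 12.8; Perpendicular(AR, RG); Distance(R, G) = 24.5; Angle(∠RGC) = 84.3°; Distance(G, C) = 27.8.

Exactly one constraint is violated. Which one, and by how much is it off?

Distance(G, C) = 27.8 — off by 4.60.

U = (0.00, 0.00) ✓; UT at 69.20° ✓; |UT| = 12.50 ✓; ∠(UT, TL) = 90.00° ✓; |TL| = 9.100 ✓; ∠TLE = 116.6° ✓; |LE| = 24.70 ✓; ∠LEA = 101.7° ✓; |EA| = 20.50 ✓; ∠EAR = 130.5° ✓; |AR| = 12.80 ✓; ∠(AR, RG) = 90.00° ✓; |RG| = 24.50 ✓; ∠RGC = 84.30° ✓; |GC| = 32.40 ✗.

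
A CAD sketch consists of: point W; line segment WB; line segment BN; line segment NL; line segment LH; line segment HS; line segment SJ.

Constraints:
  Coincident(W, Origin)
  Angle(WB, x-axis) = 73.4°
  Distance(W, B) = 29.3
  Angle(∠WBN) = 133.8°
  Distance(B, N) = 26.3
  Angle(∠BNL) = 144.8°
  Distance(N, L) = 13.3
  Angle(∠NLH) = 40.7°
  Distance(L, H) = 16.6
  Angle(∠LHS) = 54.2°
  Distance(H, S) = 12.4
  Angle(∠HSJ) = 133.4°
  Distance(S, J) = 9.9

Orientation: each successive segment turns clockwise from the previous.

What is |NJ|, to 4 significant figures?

10.89

W is at the origin; WB runs at 73.4° with length 29.3, so B = (8.371, 28.08). ∠WBN = 133.8° gives BN at 27.20° from the x-axis; with |BN| = 26.3, N = (31.76, 40.10). ∠BNL = 144.8° gives NL at -8.000° from the x-axis; with |NL| = 13.3, L = (44.93, 38.25). ∠NLH = 40.7° gives LH at -147.3° from the x-axis; with |LH| = 16.6, H = (30.96, 29.28). ∠LHS = 54.2° gives HS at 86.90° from the x-axis; with |HS| = 12.4, S = (31.63, 41.66). ∠HSJ = 133.4° gives SJ at 40.30° from the x-axis; with |SJ| = 9.9, J = (39.18, 48.07). Then |NJ| = |J − N| = 10.89.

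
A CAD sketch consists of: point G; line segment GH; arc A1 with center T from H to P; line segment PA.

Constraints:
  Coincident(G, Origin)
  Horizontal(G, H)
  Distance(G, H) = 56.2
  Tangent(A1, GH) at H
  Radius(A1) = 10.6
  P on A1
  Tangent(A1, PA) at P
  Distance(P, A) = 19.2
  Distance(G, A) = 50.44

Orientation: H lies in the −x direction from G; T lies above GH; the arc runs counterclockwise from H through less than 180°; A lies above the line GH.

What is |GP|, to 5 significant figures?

46.591

G is at the origin; G and H share the same y with |GH| = 56.2 and H on the −x side, so H = (-56.200, 0.0000). The tangent condition forces TH to be normal to GH, so T = H + (0, 10.6) = (-56.200, 10.600). Since TP ⟂ PA (tangency), |TA| = √(10.6² + 19.2²) = 21.932 regardless of where P sits on A1. So A lies on both circle(G, 50.44) and circle(T, 21.932); the above-GH intersection is A = (-42.262, 27.533). P is the foot of the tangent from A: P = (-45.779, 8.6583).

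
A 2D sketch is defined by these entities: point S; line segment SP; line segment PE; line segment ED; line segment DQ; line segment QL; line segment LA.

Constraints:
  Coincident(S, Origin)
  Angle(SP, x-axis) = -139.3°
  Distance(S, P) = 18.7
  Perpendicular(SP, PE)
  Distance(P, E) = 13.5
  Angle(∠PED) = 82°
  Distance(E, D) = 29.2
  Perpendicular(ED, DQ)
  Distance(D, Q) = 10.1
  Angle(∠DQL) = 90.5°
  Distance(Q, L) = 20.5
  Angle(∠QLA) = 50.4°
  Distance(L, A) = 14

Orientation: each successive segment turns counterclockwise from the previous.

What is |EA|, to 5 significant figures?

17.540

∠DQL = 90.5° gives QL at -131.80° from the x-axis; with |QL| = 20.5, L = (-7.3534, -9.1084). ∠QLA = 50.4° gives LA at -2.2000° from the x-axis; with |LA| = 14.0, A = (6.6363, -9.6458). Then |EA| = |A − E| = 17.540.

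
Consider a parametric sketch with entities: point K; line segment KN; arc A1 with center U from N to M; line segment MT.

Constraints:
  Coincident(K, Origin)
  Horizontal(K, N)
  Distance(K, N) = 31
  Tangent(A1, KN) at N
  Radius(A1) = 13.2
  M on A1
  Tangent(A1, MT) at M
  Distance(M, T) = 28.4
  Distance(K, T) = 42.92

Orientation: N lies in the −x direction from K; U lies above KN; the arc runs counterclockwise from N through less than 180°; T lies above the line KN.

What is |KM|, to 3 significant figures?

21.5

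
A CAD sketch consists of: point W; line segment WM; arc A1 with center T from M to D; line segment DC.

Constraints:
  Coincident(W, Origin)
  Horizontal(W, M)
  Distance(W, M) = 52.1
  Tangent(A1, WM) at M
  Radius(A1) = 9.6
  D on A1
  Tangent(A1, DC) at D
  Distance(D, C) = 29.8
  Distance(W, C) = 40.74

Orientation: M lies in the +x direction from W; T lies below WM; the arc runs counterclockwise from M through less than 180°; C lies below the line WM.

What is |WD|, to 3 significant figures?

44.2

W is at the origin; WM is horizontal with |WM| = 52.1 and M on the +x side, so M = (52.1, 0.00). Since A1 is tangent to WM there, TM ⟂ WM, so T = M + (0, -9.6) = (52.1, -9.60). Since TD ⟂ DC (tangency), |TC| = √(9.6² + 29.8²) = 31.3 regardless of where D sits on A1. So C lies on both circle(W, 40.74) and circle(T, 31.3); the below-WM intersection is C = (28.0, -29.6). D is the foot of the tangent from C: D = (44.0, -4.45).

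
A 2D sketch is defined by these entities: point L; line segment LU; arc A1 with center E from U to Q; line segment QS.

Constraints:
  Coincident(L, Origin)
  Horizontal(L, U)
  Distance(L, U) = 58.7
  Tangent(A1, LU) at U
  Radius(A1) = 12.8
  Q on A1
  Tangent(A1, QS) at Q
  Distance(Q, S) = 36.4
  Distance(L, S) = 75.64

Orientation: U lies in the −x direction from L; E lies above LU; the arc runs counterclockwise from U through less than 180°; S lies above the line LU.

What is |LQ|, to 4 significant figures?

49.03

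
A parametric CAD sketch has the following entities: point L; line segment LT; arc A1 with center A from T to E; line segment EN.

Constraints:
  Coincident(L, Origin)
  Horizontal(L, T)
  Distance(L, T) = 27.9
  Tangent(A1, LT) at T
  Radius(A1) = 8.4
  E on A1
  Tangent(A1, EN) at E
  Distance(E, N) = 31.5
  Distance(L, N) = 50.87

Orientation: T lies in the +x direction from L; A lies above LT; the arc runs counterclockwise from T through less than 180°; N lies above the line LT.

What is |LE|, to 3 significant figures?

37.5

L is at the origin; L and T share the same y with |LT| = 27.9 and T on the +x side, so T = (27.9, 0.00). Since A1 is tangent to LT there, AT ⟂ LT, so A = T + (0, 8.4) = (27.9, 8.40). Since AE ⟂ EN (tangency), |AN| = √(8.4² + 31.5²) = 32.6 regardless of where E sits on A1. So N lies on both circle(L, 50.87) and circle(A, 32.6); the above-LT intersection is N = (30.2, 40.9). E is the foot of the tangent from N: E = (36.2, 9.98).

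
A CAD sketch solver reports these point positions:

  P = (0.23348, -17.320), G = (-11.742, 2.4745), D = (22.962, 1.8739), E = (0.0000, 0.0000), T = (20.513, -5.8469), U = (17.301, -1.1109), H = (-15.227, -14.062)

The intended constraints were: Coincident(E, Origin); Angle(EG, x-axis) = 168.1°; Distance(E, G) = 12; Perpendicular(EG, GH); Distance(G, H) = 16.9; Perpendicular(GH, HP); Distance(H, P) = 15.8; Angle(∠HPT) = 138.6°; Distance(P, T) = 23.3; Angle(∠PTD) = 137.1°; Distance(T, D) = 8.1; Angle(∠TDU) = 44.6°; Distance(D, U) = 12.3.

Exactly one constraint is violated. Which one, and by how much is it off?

Distance(D, U) = 12.3 — off by 5.90.

E = (0.00, 0.00) ✓; EG at 168.1° ✓; |EG| = 12.00 ✓; ∠(EG, GH) = 90.00° ✓; |GH| = 16.90 ✓; ∠(GH, HP) = 90.00° ✓; |HP| = 15.80 ✓; ∠HPT = 138.6° ✓; |PT| = 23.30 ✓; ∠PTD = 137.1° ✓; |TD| = 8.100 ✓; ∠TDU = 44.60° ✓; |DU| = 6.400 ✗.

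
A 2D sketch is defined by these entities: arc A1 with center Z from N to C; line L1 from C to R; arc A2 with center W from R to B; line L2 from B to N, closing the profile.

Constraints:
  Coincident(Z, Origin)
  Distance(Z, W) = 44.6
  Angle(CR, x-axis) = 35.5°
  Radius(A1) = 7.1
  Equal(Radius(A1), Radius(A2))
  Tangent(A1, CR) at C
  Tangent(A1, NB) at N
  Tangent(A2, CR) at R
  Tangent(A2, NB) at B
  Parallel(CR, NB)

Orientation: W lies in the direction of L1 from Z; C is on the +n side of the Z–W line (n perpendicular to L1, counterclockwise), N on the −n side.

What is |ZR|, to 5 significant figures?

45.162

The slot axis is L1's direction at 35.5°, so u = (cos 35.5°, sin 35.5°) = (0.81412, 0.58070) and n = (−sin 35.5°, cos 35.5°) = (-0.58070, 0.81412). Z is at the origin and W lies 44.6 along u from Z, so W = 44.6·u = (36.310, 25.899). Tangency of A1 to both parallel lines with radius 7.1 puts C and N at Z ± 7.1·n: C = (-4.1230, 5.7802), N = (4.1230, -5.7802). Equal radii place R and B the same way about W: R = W + 7.1·n = (32.187, 31.680), B = W − 7.1·n = (40.433, 20.119). Then |ZR| = |R − Z| = 45.162.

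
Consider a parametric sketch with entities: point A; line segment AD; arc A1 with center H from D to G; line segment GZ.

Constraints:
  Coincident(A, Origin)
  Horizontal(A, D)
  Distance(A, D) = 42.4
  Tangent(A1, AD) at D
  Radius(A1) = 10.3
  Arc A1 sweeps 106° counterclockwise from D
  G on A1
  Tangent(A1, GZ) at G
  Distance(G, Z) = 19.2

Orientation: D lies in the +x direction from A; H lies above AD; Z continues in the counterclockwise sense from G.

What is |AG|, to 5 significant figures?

53.926

A is at the origin; A and D share the same y with |AD| = 42.4 and D on the +x side, so D = (42.400, 0.0000). Tangency of A1 to AD means the radius HD is perpendicular to AD, so H = D + (0, 10.3) = (42.400, 10.300). On A1, D sits at bearing -90° from H; a 106° counterclockwise sweep puts G at bearing 16°, so G = H + 10.3·(cos 16°, sin 16°) = (52.301, 13.139). Then |AG| = |G − A| = 53.926.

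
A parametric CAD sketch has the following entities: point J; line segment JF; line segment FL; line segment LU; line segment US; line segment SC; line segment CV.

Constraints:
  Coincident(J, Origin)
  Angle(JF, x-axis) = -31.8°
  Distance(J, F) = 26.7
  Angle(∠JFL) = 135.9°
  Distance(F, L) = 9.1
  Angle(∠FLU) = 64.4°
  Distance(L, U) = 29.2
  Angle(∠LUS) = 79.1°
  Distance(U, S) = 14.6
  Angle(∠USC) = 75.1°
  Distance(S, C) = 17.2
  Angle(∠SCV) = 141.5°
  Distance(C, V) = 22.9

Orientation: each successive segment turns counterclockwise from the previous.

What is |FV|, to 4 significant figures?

22.18

∠USC = 75.1° gives SC at -26.30° from the x-axis; with |SC| = 17.2, C = (19.45, -7.696). ∠SCV = 141.5° gives CV at 12.20° from the x-axis; with |CV| = 22.9, V = (41.83, -2.857). Then |FV| = |V − F| = 22.18.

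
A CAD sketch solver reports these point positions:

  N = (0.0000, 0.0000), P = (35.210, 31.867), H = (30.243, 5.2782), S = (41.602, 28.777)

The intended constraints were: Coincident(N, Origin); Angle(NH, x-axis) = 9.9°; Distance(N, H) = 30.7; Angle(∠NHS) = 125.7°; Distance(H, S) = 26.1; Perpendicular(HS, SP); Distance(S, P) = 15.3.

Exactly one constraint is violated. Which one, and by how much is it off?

Distance(S, P) = 15.3 — off by 8.20.

N = (0.00, 0.00) ✓; NH at 9.900° ✓; |NH| = 30.70 ✓; ∠NHS = 125.7° ✓; |HS| = 26.10 ✓; ∠(HS, SP) = 90.00° ✓; |SP| = 7.100 ✗.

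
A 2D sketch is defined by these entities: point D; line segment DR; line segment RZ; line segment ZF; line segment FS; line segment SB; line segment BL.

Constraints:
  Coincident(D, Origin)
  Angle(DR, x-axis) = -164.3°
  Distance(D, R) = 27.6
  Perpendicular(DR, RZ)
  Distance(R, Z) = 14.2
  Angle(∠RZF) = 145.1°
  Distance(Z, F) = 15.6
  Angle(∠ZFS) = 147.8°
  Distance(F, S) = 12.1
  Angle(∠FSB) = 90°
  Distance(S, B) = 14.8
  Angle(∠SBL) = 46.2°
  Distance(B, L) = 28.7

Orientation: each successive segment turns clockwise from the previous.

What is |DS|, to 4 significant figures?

32.58

∠RZF = 145.1° gives ZF at 70.80° from the x-axis; with |ZF| = 15.6, F = (-25.28, 20.93). ∠ZFS = 147.8° gives FS at 38.60° from the x-axis; with |FS| = 12.1, S = (-15.83, 28.48). Then |DS| = |S − D| = 32.58.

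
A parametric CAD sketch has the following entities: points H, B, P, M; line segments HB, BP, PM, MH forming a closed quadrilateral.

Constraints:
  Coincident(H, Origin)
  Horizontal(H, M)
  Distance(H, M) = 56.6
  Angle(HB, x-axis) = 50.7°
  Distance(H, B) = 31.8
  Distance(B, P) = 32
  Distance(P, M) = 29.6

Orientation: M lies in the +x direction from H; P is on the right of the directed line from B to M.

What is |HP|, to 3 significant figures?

28.5

Checks: |BP| = 32.00 ✓; |PM| = 29.60 ✓.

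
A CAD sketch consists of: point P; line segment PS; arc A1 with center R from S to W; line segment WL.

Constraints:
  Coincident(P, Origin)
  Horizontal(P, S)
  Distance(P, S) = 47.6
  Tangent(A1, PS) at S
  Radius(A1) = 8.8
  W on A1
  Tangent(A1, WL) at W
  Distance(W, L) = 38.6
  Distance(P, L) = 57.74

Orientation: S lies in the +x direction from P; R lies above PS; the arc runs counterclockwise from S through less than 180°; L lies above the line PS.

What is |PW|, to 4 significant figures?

56.69

P is at the origin; P and S share the same y with |PS| = 47.6 and S on the +x side, so S = (47.60, 0.000). The tangent condition forces RS to be normal to PS, so R = S + (0, 8.8) = (47.60, 8.800). Since RW ⟂ WL (tangency), |RL| = √(8.8² + 38.6²) = 39.59 regardless of where W sits on A1. So L lies on both circle(P, 57.74) and circle(R, 39.59); the above-PS intersection is L = (34.63, 46.20). W is the foot of the tangent from L: W = (55.07, 13.46).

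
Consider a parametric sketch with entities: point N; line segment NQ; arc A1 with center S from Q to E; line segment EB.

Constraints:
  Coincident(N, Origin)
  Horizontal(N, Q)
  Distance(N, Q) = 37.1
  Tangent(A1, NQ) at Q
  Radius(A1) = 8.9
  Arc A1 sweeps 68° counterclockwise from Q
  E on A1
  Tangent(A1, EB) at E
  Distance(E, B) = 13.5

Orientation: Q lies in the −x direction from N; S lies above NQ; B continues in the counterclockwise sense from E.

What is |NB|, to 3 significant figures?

29.9

N is at the origin; N and Q share the same y with |NQ| = 37.1 and Q on the −x side, so Q = (-37.1, 0.00). A1 meets NQ tangentially, so SQ is at right angles to NQ, so S = Q + (0, 8.9) = (-37.1, 8.90). On A1, Q sits at bearing -90° from S; a 68° counterclockwise sweep puts E at bearing -22°, so E = S + 8.9·(cos -22°, sin -22°) = (-28.8, 5.57). Since A1 is tangent to EB there, SE ⟂ EB, so EB runs along (−sin -22°, cos -22°); with |EB| = 13.5, B = (-23.8, 18.1). Then |NB| = |B − N| = 29.9.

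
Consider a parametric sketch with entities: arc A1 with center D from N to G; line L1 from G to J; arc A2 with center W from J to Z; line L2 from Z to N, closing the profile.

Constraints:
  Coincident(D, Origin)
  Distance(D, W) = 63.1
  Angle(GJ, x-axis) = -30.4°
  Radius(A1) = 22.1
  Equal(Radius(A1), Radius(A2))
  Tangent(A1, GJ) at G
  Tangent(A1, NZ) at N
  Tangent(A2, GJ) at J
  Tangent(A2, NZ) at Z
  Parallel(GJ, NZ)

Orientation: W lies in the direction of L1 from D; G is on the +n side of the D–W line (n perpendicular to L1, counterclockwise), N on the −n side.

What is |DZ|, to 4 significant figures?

66.86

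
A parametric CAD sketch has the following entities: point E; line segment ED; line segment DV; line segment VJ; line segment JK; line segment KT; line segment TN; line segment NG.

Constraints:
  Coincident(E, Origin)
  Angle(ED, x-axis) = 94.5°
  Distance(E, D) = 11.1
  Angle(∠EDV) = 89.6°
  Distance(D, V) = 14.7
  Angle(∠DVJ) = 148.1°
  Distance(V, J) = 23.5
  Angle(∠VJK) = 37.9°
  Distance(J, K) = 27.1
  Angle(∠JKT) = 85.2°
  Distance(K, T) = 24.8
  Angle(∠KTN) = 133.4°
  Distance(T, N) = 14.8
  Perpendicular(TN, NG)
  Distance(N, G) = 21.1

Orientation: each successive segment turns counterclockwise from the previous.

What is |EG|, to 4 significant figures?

36.19

E is at the origin; ED runs at 94.5° with length 11.1, so D = (-0.8709, 11.07). ∠EDV = 89.6° gives DV at -175.1° from the x-axis; with |DV| = 14.7, V = (-15.52, 9.810). ∠DVJ = 148.1° gives VJ at -143.2° from the x-axis; with |VJ| = 23.5, J = (-34.33, -4.267). ∠VJK = 37.9° gives JK at -1.100° from the x-axis; with |JK| = 27.1, K = (-7.239, -4.787). ∠JKT = 85.2° gives KT at 93.70° from the x-axis; with |KT| = 24.8, T = (-8.840, 19.96). ∠KTN = 133.4° gives TN at 140.3° from the x-axis; with |TN| = 14.8, N = (-20.23, 29.41). The perpendicularity gives NG at right angles to TN, so NG runs at -129.7°; with |NG| = 21.1, G = (-33.70, 13.18). Then |EG| = |G − E| = 36.19.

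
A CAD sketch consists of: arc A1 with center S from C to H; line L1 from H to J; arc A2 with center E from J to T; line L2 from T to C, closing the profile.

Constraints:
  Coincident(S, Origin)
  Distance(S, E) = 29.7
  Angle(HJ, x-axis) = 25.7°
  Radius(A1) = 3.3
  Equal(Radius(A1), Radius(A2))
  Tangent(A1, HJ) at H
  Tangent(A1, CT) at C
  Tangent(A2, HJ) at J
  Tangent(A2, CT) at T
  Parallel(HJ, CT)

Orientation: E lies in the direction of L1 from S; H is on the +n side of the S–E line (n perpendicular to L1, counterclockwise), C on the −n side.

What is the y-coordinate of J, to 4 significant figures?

15.85

Tangency of A1 to both parallel lines with radius 3.3 puts H and C at S ± 3.3·n: H = (-1.431, 2.974), C = (1.431, -2.974). Equal radii place J and T the same way about E: J = E + 3.3·n = (25.33, 15.85), T = E − 3.3·n = (28.19, 9.906). So J.y = 15.85.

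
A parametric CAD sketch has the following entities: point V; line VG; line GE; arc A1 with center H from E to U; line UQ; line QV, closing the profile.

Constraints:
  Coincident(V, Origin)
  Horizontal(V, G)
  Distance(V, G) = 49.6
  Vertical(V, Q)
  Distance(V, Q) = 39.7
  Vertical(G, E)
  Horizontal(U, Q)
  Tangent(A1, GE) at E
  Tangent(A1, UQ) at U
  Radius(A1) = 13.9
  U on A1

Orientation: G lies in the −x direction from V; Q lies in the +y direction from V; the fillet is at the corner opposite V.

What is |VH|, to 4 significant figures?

44.05

V is at the origin; V and G share the same y with |VG| = 49.6 and G on the −x side, so G = (-49.60, 0.000). V and Q share the same x with |VQ| = 39.7 and Q on the +y side, so Q = (0.000, 39.70). The virtual corner opposite V is at (-49.60, 39.70). A1 meets GE tangentially, so HE is at right angles to GE and the tangent condition forces HU to be normal to UQ, with radius 13.9, so the center H sits 13.9 in from both sides at H = (-35.70, 25.80). Then |VH| = |H − V| = 44.05.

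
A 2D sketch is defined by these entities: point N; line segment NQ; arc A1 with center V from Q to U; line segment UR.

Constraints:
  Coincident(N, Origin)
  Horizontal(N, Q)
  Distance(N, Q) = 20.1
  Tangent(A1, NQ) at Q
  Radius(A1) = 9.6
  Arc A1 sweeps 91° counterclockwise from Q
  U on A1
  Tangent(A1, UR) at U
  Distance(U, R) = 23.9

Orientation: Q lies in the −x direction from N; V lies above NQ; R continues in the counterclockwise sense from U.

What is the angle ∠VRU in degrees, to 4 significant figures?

21.88°

N is at the origin; N and Q share the same y with |NQ| = 20.1 and Q on the −x side, so Q = (-20.10, 0.000). A1 meets NQ tangentially, so VQ is at right angles to NQ, so V = Q + (0, 9.6) = (-20.10, 9.600). On A1, Q sits at bearing -90° from V; a 91° counterclockwise sweep puts U at bearing 1°, so U = V + 9.6·(cos 1°, sin 1°) = (-10.50, 9.768). A1 meets UR tangentially, so VU is at right angles to UR, so UR runs along (−sin 1°, cos 1°); with |UR| = 23.9, R = (-10.92, 33.66). Then cos ∠VRU = RV·RU / (|RV||RU|), giving 21.88°.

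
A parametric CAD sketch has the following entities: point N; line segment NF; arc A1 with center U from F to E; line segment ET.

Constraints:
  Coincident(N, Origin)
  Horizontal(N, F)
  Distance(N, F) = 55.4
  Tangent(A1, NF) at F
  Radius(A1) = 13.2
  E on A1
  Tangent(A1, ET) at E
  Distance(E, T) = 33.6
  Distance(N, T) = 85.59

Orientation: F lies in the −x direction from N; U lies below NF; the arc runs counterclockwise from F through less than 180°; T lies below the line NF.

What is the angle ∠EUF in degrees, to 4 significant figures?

82.33°

Checks: ∠(UF, FN) = 90.00° ✓; |UE| = 13.20 ✓; ∠(UE, ET) = 90.00° ✓; |ET| = 33.60 ✓; |NT| = 85.59 ✓.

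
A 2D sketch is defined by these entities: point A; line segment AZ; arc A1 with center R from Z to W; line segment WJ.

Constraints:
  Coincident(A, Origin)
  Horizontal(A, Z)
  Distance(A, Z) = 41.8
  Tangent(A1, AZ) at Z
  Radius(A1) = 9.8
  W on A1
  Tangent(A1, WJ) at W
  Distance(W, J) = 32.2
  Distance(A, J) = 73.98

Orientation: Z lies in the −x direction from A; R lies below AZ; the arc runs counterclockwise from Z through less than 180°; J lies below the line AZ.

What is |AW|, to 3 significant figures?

50.6

A is at the origin; A and Z share the same y with |AZ| = 41.8 and Z on the −x side, so Z = (-41.8, 0.00). Tangency of A1 to AZ means the radius RZ is perpendicular to AZ, so R = Z + (0, -9.8) = (-41.8, -9.80). Since RW ⟂ WJ (tangency), |RJ| = √(9.8² + 32.2²) = 33.7 regardless of where W sits on A1. So J lies on both circle(A, 73.98) and circle(R, 33.7); the below-AZ intersection is J = (-66.2, -32.9). W is the foot of the tangent from J: W = (-50.3, -4.95).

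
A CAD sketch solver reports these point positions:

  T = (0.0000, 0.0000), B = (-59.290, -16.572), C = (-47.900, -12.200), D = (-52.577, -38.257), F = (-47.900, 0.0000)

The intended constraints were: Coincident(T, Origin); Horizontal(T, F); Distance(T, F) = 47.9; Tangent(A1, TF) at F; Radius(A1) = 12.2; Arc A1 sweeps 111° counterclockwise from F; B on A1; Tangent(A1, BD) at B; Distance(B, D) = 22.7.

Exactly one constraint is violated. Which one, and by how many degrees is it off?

Tangent(A1, BD) at B — off by 3.80°.

T = (0.00, 0.00) ✓; T.y = 0.00, F.y = 0.00 ✓; |TF| = 47.90 ✓; ∠(CF, FT) = 90.00° ✓; |CF| = 12.20 ✓; bearing(C→B) − bearing(C→F) = 111.0° ✓; |CB| = 12.20 ✓; ∠(CB, BD) = 93.80° ✗; |BD| = 22.70 ✓.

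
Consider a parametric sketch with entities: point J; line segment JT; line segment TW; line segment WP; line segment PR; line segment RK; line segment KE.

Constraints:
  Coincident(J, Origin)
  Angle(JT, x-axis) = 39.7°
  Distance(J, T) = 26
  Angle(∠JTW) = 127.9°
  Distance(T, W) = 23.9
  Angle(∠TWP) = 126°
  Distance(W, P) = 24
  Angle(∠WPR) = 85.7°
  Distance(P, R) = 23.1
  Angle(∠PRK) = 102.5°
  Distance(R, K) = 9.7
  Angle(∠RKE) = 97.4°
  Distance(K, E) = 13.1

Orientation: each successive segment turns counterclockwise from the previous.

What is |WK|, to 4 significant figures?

27.51

J is at the origin; JT runs at 39.7° with length 26.0, so T = (20.00, 16.61). ∠JTW = 127.9° gives TW at 91.80° from the x-axis; with |TW| = 23.9, W = (19.25, 40.50). ∠TWP = 126.0° gives WP at 145.8° from the x-axis; with |WP| = 24.0, P = (-0.5963, 53.99). ∠WPR = 85.7° gives PR at -119.9° from the x-axis; with |PR| = 23.1, R = (-12.11, 33.96). ∠PRK = 102.5° gives RK at -42.40° from the x-axis; with |RK| = 9.7, K = (-4.948, 27.42). Then |WK| = |K − W| = 27.51.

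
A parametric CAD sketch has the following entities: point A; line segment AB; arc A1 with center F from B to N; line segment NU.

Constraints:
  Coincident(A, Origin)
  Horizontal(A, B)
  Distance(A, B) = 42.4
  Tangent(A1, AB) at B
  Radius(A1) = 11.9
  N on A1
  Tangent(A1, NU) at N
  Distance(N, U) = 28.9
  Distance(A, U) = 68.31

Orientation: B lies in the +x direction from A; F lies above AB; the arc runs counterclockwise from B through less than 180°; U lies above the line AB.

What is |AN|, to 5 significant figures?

55.523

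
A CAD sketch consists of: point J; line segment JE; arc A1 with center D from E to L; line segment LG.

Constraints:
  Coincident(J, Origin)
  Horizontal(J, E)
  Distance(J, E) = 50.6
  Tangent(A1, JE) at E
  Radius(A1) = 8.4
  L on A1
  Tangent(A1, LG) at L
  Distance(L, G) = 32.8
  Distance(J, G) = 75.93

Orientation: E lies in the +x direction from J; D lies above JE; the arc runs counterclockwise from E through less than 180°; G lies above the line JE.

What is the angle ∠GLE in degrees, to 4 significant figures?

140.6°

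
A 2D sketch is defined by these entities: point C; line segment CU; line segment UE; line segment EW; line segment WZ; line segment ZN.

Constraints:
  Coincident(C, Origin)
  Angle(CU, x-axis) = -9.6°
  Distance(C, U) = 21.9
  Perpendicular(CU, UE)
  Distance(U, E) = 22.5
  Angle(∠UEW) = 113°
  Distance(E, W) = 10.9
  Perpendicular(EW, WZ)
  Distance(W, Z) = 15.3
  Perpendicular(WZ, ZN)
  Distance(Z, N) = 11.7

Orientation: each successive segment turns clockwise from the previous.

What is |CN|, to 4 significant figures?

18.52

C is at the origin; CU runs at -9.6° with length 21.9, so U = (21.59, -3.652). CU ⟂ UE, so UE runs at -99.60°; with |UE| = 22.5, E = (17.84, -25.84). ∠UEW = 113.0° gives EW at -166.6° from the x-axis; with |EW| = 10.9, W = (7.238, -28.36). EW ⟂ WZ, so WZ runs at 103.4°; with |WZ| = 15.3, Z = (3.692, -13.48). The perpendicularity gives ZN at right angles to WZ, so ZN runs at 13.40°; with |ZN| = 11.7, N = (15.07, -10.77). Then |CN| = |N − C| = 18.52.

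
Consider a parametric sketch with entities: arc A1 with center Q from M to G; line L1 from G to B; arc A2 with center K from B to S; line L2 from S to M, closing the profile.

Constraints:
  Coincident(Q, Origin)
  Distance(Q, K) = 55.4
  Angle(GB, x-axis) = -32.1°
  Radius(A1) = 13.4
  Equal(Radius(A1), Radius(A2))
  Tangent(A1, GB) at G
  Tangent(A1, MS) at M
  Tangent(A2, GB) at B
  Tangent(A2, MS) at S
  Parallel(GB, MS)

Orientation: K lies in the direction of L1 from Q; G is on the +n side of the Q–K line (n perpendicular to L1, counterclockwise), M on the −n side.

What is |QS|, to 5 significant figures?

56.998

Tangency of A1 to both parallel lines with radius 13.4 puts G and M at Q ± 13.4·n: G = (7.1207, 11.351), M = (-7.1207, -11.351). Equal radii place B and S the same way about K: B = K + 13.4·n = (54.051, -18.088), S = K − 13.4·n = (39.810, -40.791). Then |QS| = |S − Q| = 56.998.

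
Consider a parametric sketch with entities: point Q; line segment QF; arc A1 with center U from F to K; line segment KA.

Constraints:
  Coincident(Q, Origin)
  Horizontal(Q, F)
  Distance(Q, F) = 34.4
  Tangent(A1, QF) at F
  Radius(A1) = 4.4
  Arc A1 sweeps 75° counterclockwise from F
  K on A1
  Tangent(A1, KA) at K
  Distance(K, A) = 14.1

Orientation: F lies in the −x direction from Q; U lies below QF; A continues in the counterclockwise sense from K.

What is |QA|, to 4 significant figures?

45.54

On A1, F sits at bearing 90° from U; a 75° counterclockwise sweep puts K at bearing 165°, so K = U + 4.4·(cos 165°, sin 165°) = (-38.65, -3.261). Since A1 is tangent to KA there, UK ⟂ KA, so KA runs along (−sin 165°, cos 165°); with |KA| = 14.1, A = (-42.30, -16.88). Then |QA| = |A − Q| = 45.54.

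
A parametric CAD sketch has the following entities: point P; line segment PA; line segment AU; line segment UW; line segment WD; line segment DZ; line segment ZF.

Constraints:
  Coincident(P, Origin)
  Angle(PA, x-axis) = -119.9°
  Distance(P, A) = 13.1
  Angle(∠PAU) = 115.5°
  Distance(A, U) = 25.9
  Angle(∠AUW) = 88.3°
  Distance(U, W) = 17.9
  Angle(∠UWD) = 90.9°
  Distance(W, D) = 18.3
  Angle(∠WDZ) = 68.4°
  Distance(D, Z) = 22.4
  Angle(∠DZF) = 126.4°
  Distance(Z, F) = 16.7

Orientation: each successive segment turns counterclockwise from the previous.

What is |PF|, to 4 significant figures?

41.97

P is at the origin; PA runs at -119.9° with length 13.1, so A = (-6.530, -11.36). ∠PAU = 115.5° gives AU at -55.40° from the x-axis; with |AU| = 25.9, U = (8.177, -32.68). ∠AUW = 88.3° gives UW at 36.30° from the x-axis; with |UW| = 17.9, W = (22.60, -22.08). ∠UWD = 90.9° gives WD at 125.4° from the x-axis; with |WD| = 18.3, D = (12.00, -7.162). ∠WDZ = 68.4° gives DZ at -123.0° from the x-axis; with |DZ| = 22.4, Z = (-0.1977, -25.95). ∠DZF = 126.4° gives ZF at -69.40° from the x-axis; with |ZF| = 16.7, F = (5.678, -41.58). Then |PF| = |F − P| = 41.97.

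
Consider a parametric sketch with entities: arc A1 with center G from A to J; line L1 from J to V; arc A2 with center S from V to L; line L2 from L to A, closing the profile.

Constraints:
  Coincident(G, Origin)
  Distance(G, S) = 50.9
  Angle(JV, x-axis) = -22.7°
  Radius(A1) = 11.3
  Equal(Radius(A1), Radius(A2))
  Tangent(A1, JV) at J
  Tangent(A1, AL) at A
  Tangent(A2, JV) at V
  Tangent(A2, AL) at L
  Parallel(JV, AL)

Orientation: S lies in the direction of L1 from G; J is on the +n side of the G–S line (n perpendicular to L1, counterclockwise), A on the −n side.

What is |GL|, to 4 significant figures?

52.14

The slot axis is L1's direction at -22.7°, so u = (cos -22.7°, sin -22.7°) = (0.9225, -0.3859) and n = (−sin -22.7°, cos -22.7°) = (0.3859, 0.9225). G is at the origin and S lies 50.9 along u from G, so S = 50.9·u = (46.96, -19.64). Tangency of A1 to both parallel lines with radius 11.3 puts J and A at G ± 11.3·n: J = (4.361, 10.42), A = (-4.361, -10.42). Equal radii place V and L the same way about S: V = S + 11.3·n = (51.32, -9.218), L = S − 11.3·n = (42.60, -30.07). Then |GL| = |L − G| = 52.14.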